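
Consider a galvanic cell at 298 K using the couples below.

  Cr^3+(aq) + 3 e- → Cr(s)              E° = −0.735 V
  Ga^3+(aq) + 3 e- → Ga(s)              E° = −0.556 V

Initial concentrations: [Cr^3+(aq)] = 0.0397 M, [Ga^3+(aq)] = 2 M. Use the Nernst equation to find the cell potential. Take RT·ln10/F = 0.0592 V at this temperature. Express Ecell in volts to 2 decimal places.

+0.21 V

Since E°(Ga³⁺/Ga) > E°(Cr³⁺/Cr), Ga³⁺/Ga serves as the cathode.
The standard potential is −0.556 − (−0.735) = +0.179 V and the balanced reaction transfers n = 3 electrons.
For the overall reaction Ga^3+(aq) + Cr(s) → Ga(s) + Cr^3+(aq), Q = [Cr^3+(aq)] / [Ga^3+(aq)] = 0.0198, giving log Q = −1.702.
E = E° − (0.0592/n)·log Q = +0.179 − (0.0592/3)(−1.702) = +0.21 V.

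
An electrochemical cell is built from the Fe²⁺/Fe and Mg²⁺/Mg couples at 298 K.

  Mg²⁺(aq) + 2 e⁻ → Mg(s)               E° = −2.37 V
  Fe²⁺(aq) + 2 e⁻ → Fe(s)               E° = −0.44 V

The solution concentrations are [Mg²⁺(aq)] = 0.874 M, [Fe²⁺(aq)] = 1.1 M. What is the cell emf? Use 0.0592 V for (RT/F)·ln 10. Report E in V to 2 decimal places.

+1.93 V

Since E°(Fe²⁺/Fe) > E°(Mg²⁺/Mg), Fe²⁺/Fe serves as the cathode.
E°cell = −0.44 − (−2.37) = +1.93 V, with n = 2 electrons transferred.
For the overall reaction Fe²⁺(aq) + Mg(s) → Fe(s) + Mg²⁺(aq), Q = [Mg²⁺(aq)] / [Fe²⁺(aq)] = 0.795, giving log Q = −0.100.
By the Nernst equation, E = +1.93 − (0.0592/2)·(−0.100) = +1.93 V.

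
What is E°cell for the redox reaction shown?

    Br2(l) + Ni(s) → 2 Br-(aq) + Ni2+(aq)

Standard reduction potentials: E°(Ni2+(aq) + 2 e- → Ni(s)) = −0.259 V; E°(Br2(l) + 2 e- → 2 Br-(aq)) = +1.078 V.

In the reaction as written, Br2(l) is reduced (cathode) and Ni2+(aq) is produced by oxidation at the anode.
E°cell = E°(cathode) − E°(anode) = +1.078 − (−0.259) = +1.337 V.

+1.337 V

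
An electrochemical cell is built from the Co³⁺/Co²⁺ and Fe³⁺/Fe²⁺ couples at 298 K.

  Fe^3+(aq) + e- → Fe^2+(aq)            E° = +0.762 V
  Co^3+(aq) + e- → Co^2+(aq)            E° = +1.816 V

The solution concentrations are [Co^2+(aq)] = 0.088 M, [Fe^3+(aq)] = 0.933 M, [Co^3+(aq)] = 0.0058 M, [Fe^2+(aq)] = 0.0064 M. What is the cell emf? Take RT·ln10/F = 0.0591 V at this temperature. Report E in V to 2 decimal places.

+0.86 V

The Co³⁺/Co²⁺ couple has the more positive E°, so it is the cathode; Fe³⁺/Fe²⁺ is the anode.
The standard potential is +1.816 − (+0.762) = +1.054 V and the balanced reaction transfers n = 1 electron.
The balanced reaction is Co^3+(aq) + Fe^2+(aq) → Co^2+(aq) + Fe^3+(aq), so Q = ([Co^2+(aq)]·[Fe^3+(aq)]) / ([Co^3+(aq)]·[Fe^2+(aq)]) = 2.21×10^3 and log Q = 3.345.
By the Nernst equation, E = +1.054 − (0.0591/1)·(3.345) = +0.86 V.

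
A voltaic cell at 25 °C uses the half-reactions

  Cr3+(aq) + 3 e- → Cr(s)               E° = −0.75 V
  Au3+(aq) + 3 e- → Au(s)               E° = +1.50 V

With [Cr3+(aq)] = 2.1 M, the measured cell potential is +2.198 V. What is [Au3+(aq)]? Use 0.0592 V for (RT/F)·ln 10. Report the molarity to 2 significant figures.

With Au³⁺/Au at the cathode and Cr³⁺/Cr at the anode, E°cell = +1.50 − (−0.75) = +2.25 V (n = 3).
Since E = E° − (0.0592/n)·log Q, log Q = n(E° − E)/0.0592 = 2.635.
Balancing electrons gives Au3+(aq) + Cr(s) → Au(s) + Cr3+(aq); thus Q = [Cr3+(aq)] / [Au3+(aq)].
Solving for the unknown gives log [Au3+(aq)] = −2.313, so [Au3+(aq)] ≈ 0.0049 M.

0.0049 M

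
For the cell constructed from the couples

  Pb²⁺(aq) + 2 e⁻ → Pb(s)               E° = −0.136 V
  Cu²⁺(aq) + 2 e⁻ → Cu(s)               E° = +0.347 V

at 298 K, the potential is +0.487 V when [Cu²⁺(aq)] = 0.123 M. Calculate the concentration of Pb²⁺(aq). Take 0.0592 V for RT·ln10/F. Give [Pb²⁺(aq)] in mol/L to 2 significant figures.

0.090 M

The Cu²⁺/Cu couple has the larger reduction potential, so it is the cathode: E°cell = +0.347 − (−0.136) = +0.483 V and n = 2.
From the Nernst equation, log Q = n(E° − E)/0.0592 = 2·(+0.483 − (+0.487))/0.0592 = −0.135.
The balanced reaction is Cu²⁺(aq) + Pb(s) → Cu(s) + Pb²⁺(aq), so Q = [Pb²⁺(aq)] / [Cu²⁺(aq)].
Solving for the unknown gives log [Pb²⁺(aq)] = −1.045, so [Pb²⁺(aq)] ≈ 0.090 M.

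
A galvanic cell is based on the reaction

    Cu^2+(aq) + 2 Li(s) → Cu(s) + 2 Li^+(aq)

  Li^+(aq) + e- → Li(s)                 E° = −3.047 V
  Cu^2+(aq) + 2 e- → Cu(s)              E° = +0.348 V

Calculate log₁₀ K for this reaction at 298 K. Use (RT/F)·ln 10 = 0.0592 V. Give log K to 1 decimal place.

The Cu²⁺/Cu couple is reduced (cathode); E°cell = +0.348 − (−3.047) = +3.395 V with n = 2.
At equilibrium E = 0, so log K = nE°cell / 0.0592 = (2)(+3.395) / 0.0592 = 114.7.

log K = 114.7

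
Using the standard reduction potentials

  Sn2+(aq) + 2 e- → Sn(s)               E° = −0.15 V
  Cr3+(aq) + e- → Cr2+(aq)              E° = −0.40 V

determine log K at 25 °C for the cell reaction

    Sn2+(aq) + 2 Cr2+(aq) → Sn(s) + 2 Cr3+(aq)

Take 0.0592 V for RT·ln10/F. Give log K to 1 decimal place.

The Sn²⁺/Sn couple is reduced (cathode); E°cell = −0.15 − (−0.40) = +0.25 V with n = 2.
At equilibrium E = 0, so log K = nE°cell / 0.0592 = (2)(+0.25) / 0.0592 = 8.4.

log K = 8.4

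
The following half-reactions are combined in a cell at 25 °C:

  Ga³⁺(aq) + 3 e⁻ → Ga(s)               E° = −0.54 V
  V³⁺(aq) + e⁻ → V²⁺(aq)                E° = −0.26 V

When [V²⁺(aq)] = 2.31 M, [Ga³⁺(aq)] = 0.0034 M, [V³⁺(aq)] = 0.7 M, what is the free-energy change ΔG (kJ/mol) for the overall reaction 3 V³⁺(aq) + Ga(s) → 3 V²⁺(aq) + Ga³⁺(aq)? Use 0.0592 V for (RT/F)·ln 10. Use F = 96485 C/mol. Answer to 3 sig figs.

−86.3 kJ/mol

The standard cell potential is −0.26 − (−0.54) = +0.28 V, with n = 3 electrons in the balanced equation.
Q = ([V²⁺(aq)]^3·[Ga³⁺(aq)]) / [V³⁺(aq)]^3 = 0.122, so log Q = −0.913 and E = +0.28 − (0.0592/3)(−0.913) = +0.2980 V.
Then ΔG = −nFE = −3 × 96485 × +0.2980 J/mol = −86.3 kJ/mol.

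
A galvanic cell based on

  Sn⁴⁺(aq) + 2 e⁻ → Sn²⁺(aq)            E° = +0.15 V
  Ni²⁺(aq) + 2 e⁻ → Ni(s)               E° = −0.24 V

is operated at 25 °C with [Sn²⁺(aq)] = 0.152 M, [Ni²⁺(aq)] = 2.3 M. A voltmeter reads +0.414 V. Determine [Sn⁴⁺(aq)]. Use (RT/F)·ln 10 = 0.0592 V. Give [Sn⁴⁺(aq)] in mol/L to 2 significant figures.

2.3 M

Sn⁴⁺/Sn²⁺ is the cathode (higher E°); E°cell = +0.15 − (−0.24) = +0.39 V with n = 2.
Since E = E° − (0.0592/n)·log Q, log Q = n(E° − E)/0.0592 = −0.811.
The balanced reaction is Sn⁴⁺(aq) + Ni(s) → Sn²⁺(aq) + Ni²⁺(aq), so Q = ([Sn²⁺(aq)]·[Ni²⁺(aq)]) / [Sn⁴⁺(aq)].
Isolating [Sn⁴⁺(aq)] in Q = 10^{−0.811} yields log [Sn⁴⁺(aq)] = 0.355, i.e. 2.3 M.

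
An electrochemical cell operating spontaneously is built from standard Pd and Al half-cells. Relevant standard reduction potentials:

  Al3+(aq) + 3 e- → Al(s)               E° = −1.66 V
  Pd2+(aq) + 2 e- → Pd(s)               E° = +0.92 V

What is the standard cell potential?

+2.58 V

Of the two couples in this cell, the one with the more positive reduction potential is reduced at the cathode: here that is Pd²⁺/Pd (+0.92 V); Al³⁺/Al (−1.66 V) is the anode.
E°cell = E°(cathode) − E°(anode) = +0.92 − (−1.66) = +2.58 V.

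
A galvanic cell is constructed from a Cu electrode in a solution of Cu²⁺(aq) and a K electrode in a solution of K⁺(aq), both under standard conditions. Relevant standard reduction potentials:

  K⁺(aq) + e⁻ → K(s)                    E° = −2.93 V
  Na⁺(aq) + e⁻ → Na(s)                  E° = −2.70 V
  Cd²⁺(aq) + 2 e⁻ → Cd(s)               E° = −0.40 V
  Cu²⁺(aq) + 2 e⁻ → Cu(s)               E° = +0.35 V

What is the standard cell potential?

Of the two couples in this cell, the one with the more positive reduction potential is reduced at the cathode: here that is Cu²⁺/Cu (+0.35 V); K⁺/K (−2.93 V) is the anode.
E°cell = E°(cathode) − E°(anode) = +0.35 − (−2.93) = +3.28 V.

+3.28 V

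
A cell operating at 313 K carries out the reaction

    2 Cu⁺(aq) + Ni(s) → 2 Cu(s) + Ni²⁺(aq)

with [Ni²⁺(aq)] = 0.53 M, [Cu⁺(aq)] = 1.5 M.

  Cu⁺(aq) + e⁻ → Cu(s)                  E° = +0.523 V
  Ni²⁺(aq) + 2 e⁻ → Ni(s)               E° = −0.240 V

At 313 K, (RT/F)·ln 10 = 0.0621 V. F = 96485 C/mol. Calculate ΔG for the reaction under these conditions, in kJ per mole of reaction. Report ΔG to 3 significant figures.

E°cell = +0.523 − (−0.240) = +0.763 V; the balanced reaction transfers n = 2 electrons.
The reaction quotient is [Ni²⁺(aq)] / [Cu⁺(aq)]^2 = 0.236; by Nernst, E = +0.763 − (0.0621/2)(−0.628) = +0.7825 V.
ΔG = −nFE = −(2)(96485)(+0.7825) J/mol = −151 kJ/mol.

−151 kJ/mol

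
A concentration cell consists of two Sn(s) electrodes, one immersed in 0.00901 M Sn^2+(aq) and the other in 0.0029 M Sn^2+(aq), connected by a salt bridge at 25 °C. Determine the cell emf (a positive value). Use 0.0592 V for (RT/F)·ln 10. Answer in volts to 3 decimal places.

For a concentration cell E°cell = 0, since both electrodes use the same couple.
The compartment with the higher Sn^2+(aq) concentration (0.00901 M) acts as the cathode; ions are reduced there and produced at the dilute (0.0029 M) anode.
With n = 2, Ecell = −(0.0592/2)·log([dilute]/[conc]) = −(0.0592/2)·log(0.0029/0.00901) = +0.015 V.

0.015 V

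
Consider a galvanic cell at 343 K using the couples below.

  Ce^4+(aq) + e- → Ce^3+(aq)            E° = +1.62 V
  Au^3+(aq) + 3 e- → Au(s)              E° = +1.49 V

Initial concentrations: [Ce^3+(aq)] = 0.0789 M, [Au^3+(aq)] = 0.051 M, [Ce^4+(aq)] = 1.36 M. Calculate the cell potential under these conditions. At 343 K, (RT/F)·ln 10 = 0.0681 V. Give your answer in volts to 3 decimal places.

+0.244 V

Since E°(Ce⁴⁺/Ce³⁺) > E°(Au³⁺/Au), Ce⁴⁺/Ce³⁺ serves as the cathode.
E°cell = E°cat − E°an = +1.62 − (+1.49) = +0.13 V; n = 3.
Balancing gives 3 Ce^4+(aq) + Au(s) → 3 Ce^3+(aq) + Au^3+(aq); hence Q = ([Ce^3+(aq)]^3·[Au^3+(aq)]) / [Ce^4+(aq)]^3 = 9.96×10^−6 (log Q = −5.002).
By the Nernst equation, E = +0.13 − (0.0681/3)·(−5.002) = +0.244 V.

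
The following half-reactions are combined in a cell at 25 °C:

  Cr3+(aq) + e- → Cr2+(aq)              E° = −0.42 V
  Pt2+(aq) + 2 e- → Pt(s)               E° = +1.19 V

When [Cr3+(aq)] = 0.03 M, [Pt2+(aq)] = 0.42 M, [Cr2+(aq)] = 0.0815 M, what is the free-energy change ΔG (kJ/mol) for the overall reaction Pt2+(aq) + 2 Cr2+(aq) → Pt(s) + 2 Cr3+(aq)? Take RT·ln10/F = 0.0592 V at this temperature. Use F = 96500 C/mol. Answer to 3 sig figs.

−314 kJ/mol

The standard cell potential is +1.19 − (−0.42) = +1.61 V, with n = 2 electrons in the balanced equation.
The reaction quotient is [Cr3+(aq)]^2 / ([Pt2+(aq)]·[Cr2+(aq)]^2) = 0.323; by Nernst, E = +1.61 − (0.0592/2)(−0.491) = +1.6245 V.
Then ΔG = −nFE = −2 × 96500 × +1.6245 J/mol = −314 kJ/mol.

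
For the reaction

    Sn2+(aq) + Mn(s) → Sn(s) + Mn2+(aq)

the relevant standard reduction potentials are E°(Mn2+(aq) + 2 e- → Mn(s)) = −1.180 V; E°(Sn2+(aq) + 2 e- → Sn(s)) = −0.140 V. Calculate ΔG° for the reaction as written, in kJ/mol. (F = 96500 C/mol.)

−201 kJ/mol

In the reaction as written Sn2+(aq) is reduced, so the Sn²⁺/Sn couple is the cathode and Mn²⁺/Mn is the anode.
E°cell = −0.140 − (−1.180) = +1.040 V; balancing electrons gives n = 2.
ΔG° = −nFE°cell = −(2)(96500)(+1.040) J/mol = −201 kJ/mol.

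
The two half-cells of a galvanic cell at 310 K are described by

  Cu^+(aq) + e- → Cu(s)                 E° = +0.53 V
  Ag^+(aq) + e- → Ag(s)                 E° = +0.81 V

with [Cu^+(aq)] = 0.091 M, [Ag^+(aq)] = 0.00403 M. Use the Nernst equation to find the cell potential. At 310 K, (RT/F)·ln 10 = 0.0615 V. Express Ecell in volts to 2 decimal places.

Since E°(Ag⁺/Ag) > E°(Cu⁺/Cu), Ag⁺/Ag serves as the cathode.
E°cell = +0.81 − (+0.53) = +0.28 V, with n = 1 electron transferred.
The balanced reaction is Ag^+(aq) + Cu(s) → Ag(s) + Cu^+(aq), so Q = [Cu^+(aq)] / [Ag^+(aq)] = 22.6 and log Q = 1.354.
Applying E = E° − (RT ln10/nF)·log Q gives +0.28 − (0.0615/1)(1.354) = +0.20 V.

+0.20 V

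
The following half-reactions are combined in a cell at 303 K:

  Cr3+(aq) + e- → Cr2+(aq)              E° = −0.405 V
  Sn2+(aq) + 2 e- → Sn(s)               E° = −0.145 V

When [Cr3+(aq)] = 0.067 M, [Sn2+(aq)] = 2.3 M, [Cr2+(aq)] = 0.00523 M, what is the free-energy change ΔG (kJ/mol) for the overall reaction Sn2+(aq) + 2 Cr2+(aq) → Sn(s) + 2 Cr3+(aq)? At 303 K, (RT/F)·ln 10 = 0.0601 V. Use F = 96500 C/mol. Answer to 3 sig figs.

−39.4 kJ/mol

With Sn²⁺/Sn reduced at the cathode, E°cell = −0.145 − (−0.405) = +0.260 V and n = 2.
Q = [Cr3+(aq)]^2 / ([Sn2+(aq)]·[Cr2+(aq)]^2) = 71.4, so log Q = 1.853 and E = +0.260 − (0.0601/2)(1.853) = +0.2043 V.
Then ΔG = −nFE = −2 × 96500 × +0.2043 J/mol = −39.4 kJ/mol.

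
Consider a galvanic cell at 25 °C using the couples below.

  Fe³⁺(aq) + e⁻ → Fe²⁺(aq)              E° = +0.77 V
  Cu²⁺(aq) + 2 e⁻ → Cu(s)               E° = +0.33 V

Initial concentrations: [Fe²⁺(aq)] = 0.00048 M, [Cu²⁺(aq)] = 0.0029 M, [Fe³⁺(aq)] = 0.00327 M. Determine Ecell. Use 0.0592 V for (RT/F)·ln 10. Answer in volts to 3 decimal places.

Fe³⁺/Fe²⁺ is reduced (cathode, E° = +0.77 V) and Cu²⁺/Cu is oxidized (anode).
E°cell = +0.77 − (+0.33) = +0.44 V, with n = 2 electrons transferred.
The balanced reaction is 2 Fe³⁺(aq) + Cu(s) → 2 Fe²⁺(aq) + Cu²⁺(aq), so Q = ([Fe²⁺(aq)]^2·[Cu²⁺(aq)]) / [Fe³⁺(aq)]^2 = 6.25×10^−5 and log Q = −4.204.
Applying E = E° − (RT ln10/nF)·log Q gives +0.44 − (0.0592/2)(−4.204) = +0.564 V.

+0.564 V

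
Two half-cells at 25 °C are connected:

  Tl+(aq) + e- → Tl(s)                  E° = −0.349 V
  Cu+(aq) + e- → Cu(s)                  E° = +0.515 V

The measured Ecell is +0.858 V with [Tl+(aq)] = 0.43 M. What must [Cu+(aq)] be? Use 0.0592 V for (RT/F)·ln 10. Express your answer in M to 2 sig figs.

0.34 M

The Cu⁺/Cu couple has the larger reduction potential, so it is the cathode: E°cell = +0.515 − (−0.349) = +0.864 V and n = 1.
From the Nernst equation, log Q = n(E° − E)/0.0592 = 1·(+0.864 − (+0.858))/0.0592 = 0.101.
Balancing electrons gives Cu+(aq) + Tl(s) → Cu(s) + Tl+(aq); thus Q = [Tl+(aq)] / [Cu+(aq)].
Isolating [Cu+(aq)] in Q = 10^{0.101} yields log [Cu+(aq)] = −0.468, i.e. 0.34 M.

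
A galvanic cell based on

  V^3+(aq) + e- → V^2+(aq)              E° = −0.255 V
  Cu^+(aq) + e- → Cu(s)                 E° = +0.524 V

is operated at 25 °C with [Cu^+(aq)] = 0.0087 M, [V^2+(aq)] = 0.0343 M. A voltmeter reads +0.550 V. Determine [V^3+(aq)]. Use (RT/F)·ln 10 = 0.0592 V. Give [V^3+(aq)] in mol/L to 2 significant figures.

With Cu⁺/Cu at the cathode and V³⁺/V²⁺ at the anode, E°cell = +0.524 − (−0.255) = +0.779 V (n = 1).
Since E = E° − (0.0592/n)·log Q, log Q = n(E° − E)/0.0592 = 3.868.
The balanced reaction is Cu^+(aq) + V^2+(aq) → Cu(s) + V^3+(aq), so Q = [V^3+(aq)] / ([Cu^+(aq)]·[V^2+(aq)]).
Isolating [V^3+(aq)] in Q = 10^{3.868} yields log [V^3+(aq)] = 0.343, i.e. 2.2 M.

2.2 M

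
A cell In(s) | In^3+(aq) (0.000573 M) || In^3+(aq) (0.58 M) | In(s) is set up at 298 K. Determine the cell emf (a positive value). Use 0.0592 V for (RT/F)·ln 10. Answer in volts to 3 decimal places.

For a concentration cell E°cell = 0, since both electrodes use the same couple.
The compartment with the higher In^3+(aq) concentration (0.58 M) acts as the cathode; ions are reduced there and produced at the dilute (0.000573 M) anode.
With n = 3, Ecell = −(0.0592/3)·log([dilute]/[conc]) = −(0.0592/3)·log(0.000573/0.58) = +0.059 V.

0.059 V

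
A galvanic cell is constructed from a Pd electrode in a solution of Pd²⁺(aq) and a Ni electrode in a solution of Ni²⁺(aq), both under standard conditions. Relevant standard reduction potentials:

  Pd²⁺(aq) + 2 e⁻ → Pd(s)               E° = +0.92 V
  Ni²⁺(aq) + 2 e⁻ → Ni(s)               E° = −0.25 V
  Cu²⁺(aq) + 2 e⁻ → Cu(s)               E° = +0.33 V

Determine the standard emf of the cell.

+1.17 V

Of the two couples in this cell, the one with the more positive reduction potential is reduced at the cathode: here that is Pd²⁺/Pd (+0.92 V); Ni²⁺/Ni (−0.25 V) is the anode.
E°cell = E°(cathode) − E°(anode) = +0.92 − (−0.25) = +1.17 V.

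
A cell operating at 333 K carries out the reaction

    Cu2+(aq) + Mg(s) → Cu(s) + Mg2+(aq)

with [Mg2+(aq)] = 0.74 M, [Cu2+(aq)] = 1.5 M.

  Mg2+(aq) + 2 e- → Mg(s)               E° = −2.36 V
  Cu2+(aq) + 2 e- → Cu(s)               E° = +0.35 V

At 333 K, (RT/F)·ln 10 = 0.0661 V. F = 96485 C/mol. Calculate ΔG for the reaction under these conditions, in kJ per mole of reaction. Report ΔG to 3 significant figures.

With Cu²⁺/Cu reduced at the cathode, E°cell = +0.35 − (−2.36) = +2.71 V and n = 2.
Q = [Mg2+(aq)] / [Cu2+(aq)] = 0.493, so log Q = −0.307 and E = +2.71 − (0.0661/2)(−0.307) = +2.7201 V.
ΔG = −nFE = −(2)(96485)(+2.7201) J/mol = −525 kJ/mol.

−525 kJ/mol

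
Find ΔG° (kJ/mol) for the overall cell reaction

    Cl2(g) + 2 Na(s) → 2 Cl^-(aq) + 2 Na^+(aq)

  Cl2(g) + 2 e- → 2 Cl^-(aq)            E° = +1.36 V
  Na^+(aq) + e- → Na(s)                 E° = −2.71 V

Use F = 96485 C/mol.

−785 kJ/mol

In the reaction as written Cl2(g) is reduced, so the Cl₂/Cl⁻ couple is the cathode and Na⁺/Na is the anode.
E°cell = +1.36 − (−2.71) = +4.07 V; balancing electrons gives n = 2.
ΔG° = −nFE°cell = −(2)(96485)(+4.07) J/mol = −785 kJ/mol.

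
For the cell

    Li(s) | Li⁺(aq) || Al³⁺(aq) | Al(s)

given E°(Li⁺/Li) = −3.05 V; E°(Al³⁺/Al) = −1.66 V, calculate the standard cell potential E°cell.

By convention the left-hand electrode in cell notation is the anode (oxidation) and the right-hand electrode is the cathode (reduction).
E°cell = E°(right) − E°(left) = −1.66 − (−3.05) = +1.39 V.

+1.39 V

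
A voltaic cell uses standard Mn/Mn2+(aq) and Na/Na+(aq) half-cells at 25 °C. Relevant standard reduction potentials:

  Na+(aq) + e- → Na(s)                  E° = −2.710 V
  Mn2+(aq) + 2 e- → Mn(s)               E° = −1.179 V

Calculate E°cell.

Of the two couples in this cell, the one with the more positive reduction potential is reduced at the cathode: here that is Mn²⁺/Mn (−1.179 V); Na⁺/Na (−2.710 V) is the anode.
E°cell = E°(cathode) − E°(anode) = −1.179 − (−2.710) = +1.531 V.

+1.531 V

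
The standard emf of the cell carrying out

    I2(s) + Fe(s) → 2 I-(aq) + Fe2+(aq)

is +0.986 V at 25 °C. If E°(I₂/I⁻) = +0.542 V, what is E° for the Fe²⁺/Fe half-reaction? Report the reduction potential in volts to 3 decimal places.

In the reaction as written the I₂/I⁻ couple is reduced (cathode) and Fe²⁺/Fe is oxidized (anode), so E°cell = E°(I₂/I⁻) − E°(Fe²⁺/Fe).
E°(Fe²⁺/Fe) = E°(cathode) − E°cell = +0.542 − (+0.986) = −0.444 V.

−0.444 V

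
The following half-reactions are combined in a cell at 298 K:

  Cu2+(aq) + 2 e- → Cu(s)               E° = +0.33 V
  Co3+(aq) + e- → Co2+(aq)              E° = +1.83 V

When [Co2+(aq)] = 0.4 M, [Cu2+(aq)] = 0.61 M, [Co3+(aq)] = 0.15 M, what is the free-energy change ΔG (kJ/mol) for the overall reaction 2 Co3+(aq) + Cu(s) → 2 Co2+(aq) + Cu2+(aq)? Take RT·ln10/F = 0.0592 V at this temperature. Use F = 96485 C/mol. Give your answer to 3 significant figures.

The standard cell potential is +1.83 − (+0.33) = +1.50 V, with n = 2 electrons in the balanced equation.
Here Q = ([Co2+(aq)]^2·[Cu2+(aq)]) / [Co3+(aq)]^2 = 4.34 (log Q = 0.637), giving E = +1.50 − (0.0592/2)·(0.637) = +1.4811 V.
Then ΔG = −nFE = −2 × 96485 × +1.4811 J/mol = −286 kJ/mol.

−286 kJ/mol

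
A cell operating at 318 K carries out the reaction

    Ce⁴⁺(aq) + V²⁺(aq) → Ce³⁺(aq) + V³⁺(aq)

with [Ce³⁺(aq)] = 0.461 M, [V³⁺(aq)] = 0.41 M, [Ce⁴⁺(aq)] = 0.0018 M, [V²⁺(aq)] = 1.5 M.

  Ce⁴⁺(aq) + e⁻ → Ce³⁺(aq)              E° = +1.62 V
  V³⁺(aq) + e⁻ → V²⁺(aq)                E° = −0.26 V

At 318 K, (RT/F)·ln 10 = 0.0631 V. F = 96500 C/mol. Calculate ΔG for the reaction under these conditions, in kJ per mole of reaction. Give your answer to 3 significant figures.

The standard cell potential is +1.62 − (−0.26) = +1.88 V, with n = 1 electron in the balanced equation.
Here Q = ([Ce³⁺(aq)]·[V³⁺(aq)]) / ([Ce⁴⁺(aq)]·[V²⁺(aq)]) = 70 (log Q = 1.845), giving E = +1.88 − (0.0631/1)·(1.845) = +1.7636 V.
Finally ΔG = −nFE = −(1)(96500 C/mol)(+1.7636 V) = −170 kJ/mol.

−170 kJ/mol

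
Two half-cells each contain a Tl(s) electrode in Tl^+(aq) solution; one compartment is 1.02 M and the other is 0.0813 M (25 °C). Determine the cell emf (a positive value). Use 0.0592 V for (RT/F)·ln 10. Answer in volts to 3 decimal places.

For a concentration cell E°cell = 0, since both electrodes use the same couple.
The compartment with the higher Tl^+(aq) concentration (1.02 M) acts as the cathode; ions are reduced there and produced at the dilute (0.0813 M) anode.
With n = 1, Ecell = −(0.0592/1)·log([dilute]/[conc]) = −(0.0592/1)·log(0.0813/1.02) = +0.065 V.

0.065 V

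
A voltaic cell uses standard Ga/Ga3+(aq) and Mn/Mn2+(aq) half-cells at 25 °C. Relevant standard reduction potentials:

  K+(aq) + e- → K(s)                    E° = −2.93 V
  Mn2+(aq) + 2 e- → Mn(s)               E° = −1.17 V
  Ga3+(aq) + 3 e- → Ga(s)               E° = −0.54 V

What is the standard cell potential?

+0.63 V

The Ga³⁺/Ga couple has the higher E°, so Ga ion is reduced (cathode) and Mn is oxidized (anode).
E°cell = E°(cathode) − E°(anode) = −0.54 − (−1.17) = +0.63 V.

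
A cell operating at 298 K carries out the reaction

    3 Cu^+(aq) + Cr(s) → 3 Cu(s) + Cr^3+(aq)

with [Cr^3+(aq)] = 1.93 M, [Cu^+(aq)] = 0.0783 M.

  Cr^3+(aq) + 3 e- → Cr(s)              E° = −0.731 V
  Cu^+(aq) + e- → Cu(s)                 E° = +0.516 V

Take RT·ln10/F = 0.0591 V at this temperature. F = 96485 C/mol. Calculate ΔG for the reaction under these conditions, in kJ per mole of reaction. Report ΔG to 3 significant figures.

−340 kJ/mol

E°cell = +0.516 − (−0.731) = +1.247 V; the balanced reaction transfers n = 3 electrons.
Q = [Cr^3+(aq)] / [Cu^+(aq)]^3 = 4.02×10^3, so log Q = 3.604 and E = +1.247 − (0.0591/3)(3.604) = +1.1760 V.
Finally ΔG = −nFE = −(3)(96485 C/mol)(+1.1760 V) = −340 kJ/mol.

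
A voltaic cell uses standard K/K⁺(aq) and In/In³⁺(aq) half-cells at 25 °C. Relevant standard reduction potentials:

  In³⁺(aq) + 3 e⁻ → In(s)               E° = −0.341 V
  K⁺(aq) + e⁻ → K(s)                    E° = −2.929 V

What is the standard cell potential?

The In³⁺/In couple has the higher E°, so In ion is reduced (cathode) and K is oxidized (anode).
E°cell = E°(cathode) − E°(anode) = −0.341 − (−2.929) = +2.588 V.

+2.588 V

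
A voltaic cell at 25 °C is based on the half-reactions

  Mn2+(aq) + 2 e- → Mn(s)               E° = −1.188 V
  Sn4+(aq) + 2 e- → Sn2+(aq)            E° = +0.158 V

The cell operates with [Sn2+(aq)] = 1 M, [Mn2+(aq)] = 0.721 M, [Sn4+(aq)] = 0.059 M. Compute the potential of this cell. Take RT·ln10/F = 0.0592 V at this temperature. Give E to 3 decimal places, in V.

Sn⁴⁺/Sn²⁺ is reduced (cathode, E° = +0.158 V) and Mn²⁺/Mn is oxidized (anode).
E°cell = E°cat − E°an = +0.158 − (−1.188) = +1.346 V; n = 2.
Balancing gives Sn4+(aq) + Mn(s) → Sn2+(aq) + Mn2+(aq); hence Q = ([Sn2+(aq)]·[Mn2+(aq)]) / [Sn4+(aq)] = 12.2 (log Q = 1.087).
E = E° − (0.0592/n)·log Q = +1.346 − (0.0592/2)(1.087) = +1.314 V.

+1.314 V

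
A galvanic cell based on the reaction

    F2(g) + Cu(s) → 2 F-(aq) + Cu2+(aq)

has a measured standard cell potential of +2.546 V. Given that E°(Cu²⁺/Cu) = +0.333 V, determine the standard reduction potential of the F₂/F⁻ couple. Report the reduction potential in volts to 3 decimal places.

In the reaction as written the F₂/F⁻ couple is reduced (cathode) and Cu²⁺/Cu is oxidized (anode), so E°cell = E°(F₂/F⁻) − E°(Cu²⁺/Cu).
E°(F₂/F⁻) = E°cell + E°(anode) = +2.546 + (+0.333) = +2.879 V.

+2.879 V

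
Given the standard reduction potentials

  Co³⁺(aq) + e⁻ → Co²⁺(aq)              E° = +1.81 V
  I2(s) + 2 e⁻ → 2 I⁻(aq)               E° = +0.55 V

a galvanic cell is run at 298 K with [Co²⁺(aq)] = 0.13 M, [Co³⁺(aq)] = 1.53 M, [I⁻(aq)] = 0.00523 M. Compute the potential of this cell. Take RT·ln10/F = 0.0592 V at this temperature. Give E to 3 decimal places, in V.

+1.188 V

Since E°(Co³⁺/Co²⁺) > E°(I₂/I⁻), Co³⁺/Co²⁺ serves as the cathode.
The standard potential is +1.81 − (+0.55) = +1.26 V and the balanced reaction transfers n = 2 electrons.
Balancing gives 2 Co³⁺(aq) + 2 I⁻(aq) → 2 Co²⁺(aq) + I2(s); hence Q = [Co²⁺(aq)]^2 / ([Co³⁺(aq)]^2·[I⁻(aq)]^2) = 264 (log Q = 2.422).
By the Nernst equation, E = +1.26 − (0.0592/2)·(2.422) = +1.188 V.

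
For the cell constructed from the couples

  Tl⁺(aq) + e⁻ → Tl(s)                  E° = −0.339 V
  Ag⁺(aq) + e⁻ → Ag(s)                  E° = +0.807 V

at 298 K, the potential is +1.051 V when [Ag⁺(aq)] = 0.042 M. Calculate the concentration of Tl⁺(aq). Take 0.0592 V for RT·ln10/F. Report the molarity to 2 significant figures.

With Ag⁺/Ag at the cathode and Tl⁺/Tl at the anode, E°cell = +0.807 − (−0.339) = +1.146 V (n = 1).
Rearranging E = E° − (0.0592/n)·log Q gives log Q = 1(+1.146 − (+1.051))/0.0592 = 1.605.
The balanced reaction is Ag⁺(aq) + Tl(s) → Ag(s) + Tl⁺(aq), so Q = [Tl⁺(aq)] / [Ag⁺(aq)].
Substituting the known concentrations and solving, log [Tl⁺(aq)] = 0.228 and [Tl⁺(aq)] = 1.7 M.

1.7 M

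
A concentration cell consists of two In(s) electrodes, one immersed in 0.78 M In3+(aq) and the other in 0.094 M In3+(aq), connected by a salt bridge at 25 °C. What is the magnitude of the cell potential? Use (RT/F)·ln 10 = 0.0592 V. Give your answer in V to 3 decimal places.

0.018 V

For a concentration cell E°cell = 0, since both electrodes use the same couple.
The compartment with the higher In3+(aq) concentration (0.78 M) acts as the cathode; ions are reduced there and produced at the dilute (0.094 M) anode.
With n = 3, Ecell = −(0.0592/3)·log([dilute]/[conc]) = −(0.0592/3)·log(0.094/0.78) = +0.018 V.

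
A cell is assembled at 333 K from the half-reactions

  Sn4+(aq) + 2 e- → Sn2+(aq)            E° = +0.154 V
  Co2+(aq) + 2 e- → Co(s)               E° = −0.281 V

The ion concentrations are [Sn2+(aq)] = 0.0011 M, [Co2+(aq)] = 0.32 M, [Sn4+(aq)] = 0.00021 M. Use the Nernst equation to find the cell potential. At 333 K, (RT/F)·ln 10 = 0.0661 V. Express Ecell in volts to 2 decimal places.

Since E°(Sn⁴⁺/Sn²⁺) > E°(Co²⁺/Co), Sn⁴⁺/Sn²⁺ serves as the cathode.
The standard potential is +0.154 − (−0.281) = +0.435 V and the balanced reaction transfers n = 2 electrons.
The balanced reaction is Sn4+(aq) + Co(s) → Sn2+(aq) + Co2+(aq), so Q = ([Sn2+(aq)]·[Co2+(aq)]) / [Sn4+(aq)] = 1.68 and log Q = 0.224.
E = E° − (0.0661/n)·log Q = +0.435 − (0.0661/2)(0.224) = +0.43 V.

+0.43 V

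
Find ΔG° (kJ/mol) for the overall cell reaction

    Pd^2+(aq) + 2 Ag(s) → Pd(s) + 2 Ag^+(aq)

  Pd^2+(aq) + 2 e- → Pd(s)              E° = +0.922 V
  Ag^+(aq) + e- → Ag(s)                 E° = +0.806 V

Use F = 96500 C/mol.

In the reaction as written Pd^2+(aq) is reduced, so the Pd²⁺/Pd couple is the cathode and Ag⁺/Ag is the anode.
E°cell = +0.922 − (+0.806) = +0.116 V; balancing electrons gives n = 2.
ΔG° = −nFE°cell = −(2)(96500)(+0.116) J/mol = −22.4 kJ/mol.

−22.4 kJ/mol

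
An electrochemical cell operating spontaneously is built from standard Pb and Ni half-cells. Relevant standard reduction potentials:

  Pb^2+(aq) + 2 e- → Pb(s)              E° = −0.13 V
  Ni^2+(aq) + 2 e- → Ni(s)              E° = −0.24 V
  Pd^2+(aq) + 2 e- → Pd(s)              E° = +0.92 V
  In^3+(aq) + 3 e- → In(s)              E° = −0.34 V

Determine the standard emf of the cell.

+0.11 V

The Pb²⁺/Pb couple has the higher E°, so Pb ion is reduced (cathode) and Ni is oxidized (anode).
E°cell = E°(cathode) − E°(anode) = −0.13 − (−0.24) = +0.11 V.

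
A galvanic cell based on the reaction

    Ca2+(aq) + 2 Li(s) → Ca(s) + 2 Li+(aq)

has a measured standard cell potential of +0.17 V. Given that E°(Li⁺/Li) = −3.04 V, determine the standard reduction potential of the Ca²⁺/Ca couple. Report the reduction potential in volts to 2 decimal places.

In the reaction as written the Ca²⁺/Ca couple is reduced (cathode) and Li⁺/Li is oxidized (anode), so E°cell = E°(Ca²⁺/Ca) − E°(Li⁺/Li).
E°(Ca²⁺/Ca) = E°cell + E°(anode) = +0.17 + (−3.04) = −2.87 V.

−2.87 V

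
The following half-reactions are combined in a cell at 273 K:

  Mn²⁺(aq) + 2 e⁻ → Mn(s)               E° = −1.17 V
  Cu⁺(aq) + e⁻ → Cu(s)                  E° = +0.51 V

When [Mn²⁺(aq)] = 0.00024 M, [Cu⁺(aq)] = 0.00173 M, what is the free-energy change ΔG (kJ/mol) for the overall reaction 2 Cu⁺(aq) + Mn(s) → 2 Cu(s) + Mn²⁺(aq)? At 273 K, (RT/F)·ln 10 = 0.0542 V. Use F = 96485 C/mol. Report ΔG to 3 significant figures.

E°cell = +0.51 − (−1.17) = +1.68 V; the balanced reaction transfers n = 2 electrons.
Q = [Mn²⁺(aq)] / [Cu⁺(aq)]^2 = 80.2, so log Q = 1.904 and E = +1.68 − (0.0542/2)(1.904) = +1.6284 V.
Finally ΔG = −nFE = −(2)(96485 C/mol)(+1.6284 V) = −314 kJ/mol.

−314 kJ/mol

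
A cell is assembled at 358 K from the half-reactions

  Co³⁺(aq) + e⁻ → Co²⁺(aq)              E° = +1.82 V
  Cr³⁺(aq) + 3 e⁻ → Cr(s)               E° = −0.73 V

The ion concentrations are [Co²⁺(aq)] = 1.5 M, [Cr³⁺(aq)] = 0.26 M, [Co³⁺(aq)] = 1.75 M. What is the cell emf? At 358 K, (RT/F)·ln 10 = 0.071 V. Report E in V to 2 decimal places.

Since E°(Co³⁺/Co²⁺) > E°(Cr³⁺/Cr), Co³⁺/Co²⁺ serves as the cathode.
The standard potential is +1.82 − (−0.73) = +2.55 V and the balanced reaction transfers n = 3 electrons.
Balancing gives 3 Co³⁺(aq) + Cr(s) → 3 Co²⁺(aq) + Cr³⁺(aq); hence Q = ([Co²⁺(aq)]^3·[Cr³⁺(aq)]) / [Co³⁺(aq)]^3 = 0.164 (log Q = −0.786).
Applying E = E° − (RT ln10/nF)·log Q gives +2.55 − (0.071/3)(−0.786) = +2.57 V.

+2.57 V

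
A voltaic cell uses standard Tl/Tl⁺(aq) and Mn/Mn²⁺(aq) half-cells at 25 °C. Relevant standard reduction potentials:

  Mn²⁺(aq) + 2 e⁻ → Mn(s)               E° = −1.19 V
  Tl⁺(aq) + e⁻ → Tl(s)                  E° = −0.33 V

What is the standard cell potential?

Of the two couples in this cell, the one with the more positive reduction potential is reduced at the cathode: here that is Tl⁺/Tl (−0.33 V); Mn²⁺/Mn (−1.19 V) is the anode.
E°cell = E°(cathode) − E°(anode) = −0.33 − (−1.19) = +0.86 V.

+0.86 V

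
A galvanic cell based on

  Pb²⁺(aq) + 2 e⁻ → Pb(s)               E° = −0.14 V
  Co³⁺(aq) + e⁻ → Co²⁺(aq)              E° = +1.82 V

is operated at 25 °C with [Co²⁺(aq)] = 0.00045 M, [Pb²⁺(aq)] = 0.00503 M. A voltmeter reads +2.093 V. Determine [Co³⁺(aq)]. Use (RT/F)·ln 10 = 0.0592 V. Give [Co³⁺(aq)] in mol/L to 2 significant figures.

The Co³⁺/Co²⁺ couple has the larger reduction potential, so it is the cathode: E°cell = +1.82 − (−0.14) = +1.96 V and n = 2.
Since E = E° − (0.0592/n)·log Q, log Q = n(E° − E)/0.0592 = −4.493.
The balanced reaction is 2 Co³⁺(aq) + Pb(s) → 2 Co²⁺(aq) + Pb²⁺(aq), so Q = ([Co²⁺(aq)]^2·[Pb²⁺(aq)]) / [Co³⁺(aq)]^2.
Solving for the unknown gives log [Co³⁺(aq)] = −2.250, so [Co³⁺(aq)] ≈ 0.0056 M.

0.0056 M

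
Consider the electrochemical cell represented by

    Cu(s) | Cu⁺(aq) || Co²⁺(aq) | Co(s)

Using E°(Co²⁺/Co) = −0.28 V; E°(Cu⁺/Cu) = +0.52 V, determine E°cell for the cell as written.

−0.80 V

By convention the left-hand electrode in cell notation is the anode (oxidation) and the right-hand electrode is the cathode (reduction).
E°cell = E°(right) − E°(left) = −0.28 − (+0.52) = −0.80 V.
The negative sign shows that, as written, the cell would require an external voltage to drive the reaction.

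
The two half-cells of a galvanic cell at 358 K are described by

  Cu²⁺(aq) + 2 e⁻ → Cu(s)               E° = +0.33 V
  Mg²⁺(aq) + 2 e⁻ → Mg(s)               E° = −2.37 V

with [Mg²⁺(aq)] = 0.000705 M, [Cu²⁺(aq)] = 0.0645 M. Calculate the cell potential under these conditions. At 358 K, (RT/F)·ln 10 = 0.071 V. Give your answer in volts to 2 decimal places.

+2.77 V

The Cu²⁺/Cu couple has the more positive E°, so it is the cathode; Mg²⁺/Mg is the anode.
The standard potential is +0.33 − (−2.37) = +2.70 V and the balanced reaction transfers n = 2 electrons.
The balanced reaction is Cu²⁺(aq) + Mg(s) → Cu(s) + Mg²⁺(aq), so Q = [Mg²⁺(aq)] / [Cu²⁺(aq)] = 0.0109 and log Q = −1.961.
E = E° − (0.071/n)·log Q = +2.70 − (0.071/2)(−1.961) = +2.77 V.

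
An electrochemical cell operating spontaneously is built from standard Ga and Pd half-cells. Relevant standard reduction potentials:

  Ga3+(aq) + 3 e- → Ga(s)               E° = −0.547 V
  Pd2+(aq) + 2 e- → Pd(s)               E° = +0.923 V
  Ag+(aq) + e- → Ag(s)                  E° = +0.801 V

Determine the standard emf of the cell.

+1.470 V

Of the two couples in this cell, the one with the more positive reduction potential is reduced at the cathode: here that is Pd²⁺/Pd (+0.923 V); Ga³⁺/Ga (−0.547 V) is the anode.
E°cell = E°(cathode) − E°(anode) = +0.923 − (−0.547) = +1.470 V.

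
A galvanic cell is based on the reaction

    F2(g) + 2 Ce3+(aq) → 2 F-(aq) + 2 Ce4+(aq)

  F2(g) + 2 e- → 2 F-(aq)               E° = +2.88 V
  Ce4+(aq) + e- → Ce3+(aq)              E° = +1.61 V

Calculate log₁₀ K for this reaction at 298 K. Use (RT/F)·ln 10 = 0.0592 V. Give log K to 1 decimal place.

log K = 42.9

The F₂/F⁻ couple is reduced (cathode); E°cell = +2.88 − (+1.61) = +1.27 V with n = 2.
At equilibrium E = 0, so log K = nE°cell / 0.0592 = (2)(+1.27) / 0.0592 = 42.9.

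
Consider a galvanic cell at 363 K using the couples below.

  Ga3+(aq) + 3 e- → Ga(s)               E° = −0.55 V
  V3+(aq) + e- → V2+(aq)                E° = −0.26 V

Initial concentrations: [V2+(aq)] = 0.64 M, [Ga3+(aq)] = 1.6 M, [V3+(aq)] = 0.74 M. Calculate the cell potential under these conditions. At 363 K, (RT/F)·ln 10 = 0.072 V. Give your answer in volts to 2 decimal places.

+0.29 V

Since E°(V³⁺/V²⁺) > E°(Ga³⁺/Ga), V³⁺/V²⁺ serves as the cathode.
The standard potential is −0.26 − (−0.55) = +0.29 V and the balanced reaction transfers n = 3 electrons.
For the overall reaction 3 V3+(aq) + Ga(s) → 3 V2+(aq) + Ga3+(aq), Q = ([V2+(aq)]^3·[Ga3+(aq)]) / [V3+(aq)]^3 = 1.04, giving log Q = 0.015.
E = E° − (0.072/n)·log Q = +0.29 − (0.072/3)(0.015) = +0.29 V.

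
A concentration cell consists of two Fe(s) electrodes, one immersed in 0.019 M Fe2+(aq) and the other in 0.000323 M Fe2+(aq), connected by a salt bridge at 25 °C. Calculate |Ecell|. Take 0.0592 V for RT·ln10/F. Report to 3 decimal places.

For a concentration cell E°cell = 0, since both electrodes use the same couple.
The compartment with the higher Fe2+(aq) concentration (0.019 M) acts as the cathode; ions are reduced there and produced at the dilute (0.000323 M) anode.
With n = 2, Ecell = −(0.0592/2)·log([dilute]/[conc]) = −(0.0592/2)·log(0.000323/0.019) = +0.052 V.

0.052 V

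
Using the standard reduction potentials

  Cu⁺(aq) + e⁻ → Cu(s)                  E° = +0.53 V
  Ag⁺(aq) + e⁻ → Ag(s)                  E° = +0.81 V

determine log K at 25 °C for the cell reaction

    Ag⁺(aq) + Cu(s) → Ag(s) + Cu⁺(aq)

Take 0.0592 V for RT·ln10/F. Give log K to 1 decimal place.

The Ag⁺/Ag couple is reduced (cathode); E°cell = +0.81 − (+0.53) = +0.28 V with n = 1.
At equilibrium E = 0, so log K = nE°cell / 0.0592 = (1)(+0.28) / 0.0592 = 4.7.

log K = 4.7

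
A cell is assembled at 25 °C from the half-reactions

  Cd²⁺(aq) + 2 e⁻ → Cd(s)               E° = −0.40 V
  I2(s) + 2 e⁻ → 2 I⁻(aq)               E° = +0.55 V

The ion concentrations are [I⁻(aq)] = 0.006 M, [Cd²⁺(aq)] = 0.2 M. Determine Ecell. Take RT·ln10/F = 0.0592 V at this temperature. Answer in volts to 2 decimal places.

I₂/I⁻ is reduced (cathode, E° = +0.55 V) and Cd²⁺/Cd is oxidized (anode).
E°cell = +0.55 − (−0.40) = +0.95 V, with n = 2 electrons transferred.
Balancing gives I2(s) + Cd(s) → 2 I⁻(aq) + Cd²⁺(aq); hence Q = [I⁻(aq)]^2·[Cd²⁺(aq)] = 7.2×10^−6 (log Q = −5.143).
E = E° − (0.0592/n)·log Q = +0.95 − (0.0592/2)(−5.143) = +1.10 V.

+1.10 V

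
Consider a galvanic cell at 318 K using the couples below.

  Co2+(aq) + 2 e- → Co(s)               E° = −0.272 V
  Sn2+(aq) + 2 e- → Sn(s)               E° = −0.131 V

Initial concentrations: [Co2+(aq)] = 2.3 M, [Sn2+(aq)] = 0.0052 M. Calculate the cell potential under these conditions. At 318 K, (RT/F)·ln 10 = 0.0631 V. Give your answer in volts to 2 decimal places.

Since E°(Sn²⁺/Sn) > E°(Co²⁺/Co), Sn²⁺/Sn serves as the cathode.
E°cell = E°cat − E°an = −0.131 − (−0.272) = +0.141 V; n = 2.
The balanced reaction is Sn2+(aq) + Co(s) → Sn(s) + Co2+(aq), so Q = [Co2+(aq)] / [Sn2+(aq)] = 442 and log Q = 2.646.
Applying E = E° − (RT ln10/nF)·log Q gives +0.141 − (0.0631/2)(2.646) = +0.06 V.

+0.06 V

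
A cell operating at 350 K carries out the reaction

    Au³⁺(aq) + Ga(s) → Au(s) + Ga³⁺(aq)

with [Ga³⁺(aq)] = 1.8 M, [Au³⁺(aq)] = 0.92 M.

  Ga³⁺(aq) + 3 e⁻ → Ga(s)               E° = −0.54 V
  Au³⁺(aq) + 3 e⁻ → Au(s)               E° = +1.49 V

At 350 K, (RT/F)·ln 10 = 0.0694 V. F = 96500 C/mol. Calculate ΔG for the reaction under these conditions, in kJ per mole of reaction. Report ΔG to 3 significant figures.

−586 kJ/mol

With Au³⁺/Au reduced at the cathode, E°cell = +1.49 − (−0.54) = +2.03 V and n = 3.
Here Q = [Ga³⁺(aq)] / [Au³⁺(aq)] = 1.96 (log Q = 0.291), giving E = +2.03 − (0.0694/3)·(0.291) = +2.0233 V.
Finally ΔG = −nFE = −(3)(96500 C/mol)(+2.0233 V) = −586 kJ/mol.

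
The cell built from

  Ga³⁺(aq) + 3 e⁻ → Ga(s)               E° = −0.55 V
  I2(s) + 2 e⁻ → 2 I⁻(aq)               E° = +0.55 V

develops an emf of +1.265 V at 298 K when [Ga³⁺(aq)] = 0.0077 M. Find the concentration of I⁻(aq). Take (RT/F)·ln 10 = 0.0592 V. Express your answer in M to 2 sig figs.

0.0083 M

With I₂/I⁻ at the cathode and Ga³⁺/Ga at the anode, E°cell = +0.55 − (−0.55) = +1.10 V (n = 6).
Since E = E° − (0.0592/n)·log Q, log Q = n(E° − E)/0.0592 = −16.723.
Balancing electrons gives 3 I2(s) + 2 Ga(s) → 6 I⁻(aq) + 2 Ga³⁺(aq); thus Q = [I⁻(aq)]^6·[Ga³⁺(aq)]^2.
Isolating [I⁻(aq)] in Q = 10^{−16.723} yields log [I⁻(aq)] = −2.083, i.e. 0.0083 M.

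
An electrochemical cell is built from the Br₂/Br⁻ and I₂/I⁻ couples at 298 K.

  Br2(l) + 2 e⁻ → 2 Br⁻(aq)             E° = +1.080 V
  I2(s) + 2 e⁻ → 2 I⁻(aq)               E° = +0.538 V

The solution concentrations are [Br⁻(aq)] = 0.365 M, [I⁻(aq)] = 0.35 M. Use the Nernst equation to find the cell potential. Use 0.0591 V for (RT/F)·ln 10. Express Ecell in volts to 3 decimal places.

Br₂/Br⁻ is reduced (cathode, E° = +1.080 V) and I₂/I⁻ is oxidized (anode).
E°cell = E°cat − E°an = +1.080 − (+0.538) = +0.542 V; n = 2.
For the overall reaction Br2(l) + 2 I⁻(aq) → 2 Br⁻(aq) + I2(s), Q = [Br⁻(aq)]^2 / [I⁻(aq)]^2 = 1.09, giving log Q = 0.036.
E = E° − (0.0591/n)·log Q = +0.542 − (0.0591/2)(0.036) = +0.541 V.

+0.541 V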